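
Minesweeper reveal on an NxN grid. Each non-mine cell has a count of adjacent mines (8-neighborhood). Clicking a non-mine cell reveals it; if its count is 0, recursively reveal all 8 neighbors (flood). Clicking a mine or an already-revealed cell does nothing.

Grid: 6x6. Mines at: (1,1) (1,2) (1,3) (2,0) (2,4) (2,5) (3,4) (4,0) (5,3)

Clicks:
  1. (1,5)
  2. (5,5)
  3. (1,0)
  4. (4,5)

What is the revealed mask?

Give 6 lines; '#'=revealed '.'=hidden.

Click 1 (1,5) count=2: revealed 1 new [(1,5)] -> total=1
Click 2 (5,5) count=0: revealed 4 new [(4,4) (4,5) (5,4) (5,5)] -> total=5
Click 3 (1,0) count=2: revealed 1 new [(1,0)] -> total=6
Click 4 (4,5) count=1: revealed 0 new [(none)] -> total=6

Answer: ......
#....#
......
......
....##
....##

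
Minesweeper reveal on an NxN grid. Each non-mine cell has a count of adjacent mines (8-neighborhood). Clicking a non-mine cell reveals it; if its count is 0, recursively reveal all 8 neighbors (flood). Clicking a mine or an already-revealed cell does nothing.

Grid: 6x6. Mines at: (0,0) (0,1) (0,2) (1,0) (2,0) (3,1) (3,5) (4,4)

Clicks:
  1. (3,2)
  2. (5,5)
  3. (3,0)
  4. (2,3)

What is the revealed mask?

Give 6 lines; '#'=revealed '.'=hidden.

Answer: ...###
..####
..####
#.###.
......
.....#

Derivation:
Click 1 (3,2) count=1: revealed 1 new [(3,2)] -> total=1
Click 2 (5,5) count=1: revealed 1 new [(5,5)] -> total=2
Click 3 (3,0) count=2: revealed 1 new [(3,0)] -> total=3
Click 4 (2,3) count=0: revealed 13 new [(0,3) (0,4) (0,5) (1,2) (1,3) (1,4) (1,5) (2,2) (2,3) (2,4) (2,5) (3,3) (3,4)] -> total=16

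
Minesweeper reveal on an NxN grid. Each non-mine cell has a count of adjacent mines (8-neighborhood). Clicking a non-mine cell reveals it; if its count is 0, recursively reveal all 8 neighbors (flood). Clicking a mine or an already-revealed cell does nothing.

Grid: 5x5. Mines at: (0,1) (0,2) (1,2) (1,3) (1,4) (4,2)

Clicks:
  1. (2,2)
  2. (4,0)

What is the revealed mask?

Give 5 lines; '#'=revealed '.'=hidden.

Click 1 (2,2) count=2: revealed 1 new [(2,2)] -> total=1
Click 2 (4,0) count=0: revealed 8 new [(1,0) (1,1) (2,0) (2,1) (3,0) (3,1) (4,0) (4,1)] -> total=9

Answer: .....
##...
###..
##...
##...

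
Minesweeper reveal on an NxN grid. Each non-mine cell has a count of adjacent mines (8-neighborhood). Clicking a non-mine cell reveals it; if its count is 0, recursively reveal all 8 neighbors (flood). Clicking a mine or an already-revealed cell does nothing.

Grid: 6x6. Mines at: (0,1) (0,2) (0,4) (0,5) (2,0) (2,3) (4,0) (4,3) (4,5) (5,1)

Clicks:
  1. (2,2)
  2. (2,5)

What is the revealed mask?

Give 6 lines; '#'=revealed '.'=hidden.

Click 1 (2,2) count=1: revealed 1 new [(2,2)] -> total=1
Click 2 (2,5) count=0: revealed 6 new [(1,4) (1,5) (2,4) (2,5) (3,4) (3,5)] -> total=7

Answer: ......
....##
..#.##
....##
......
......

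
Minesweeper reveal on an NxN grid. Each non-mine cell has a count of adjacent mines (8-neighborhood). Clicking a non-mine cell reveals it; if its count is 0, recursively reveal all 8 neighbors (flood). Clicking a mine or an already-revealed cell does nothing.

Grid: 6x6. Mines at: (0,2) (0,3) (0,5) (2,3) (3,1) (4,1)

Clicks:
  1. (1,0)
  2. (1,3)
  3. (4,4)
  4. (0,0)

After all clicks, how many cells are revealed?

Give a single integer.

Click 1 (1,0) count=0: revealed 6 new [(0,0) (0,1) (1,0) (1,1) (2,0) (2,1)] -> total=6
Click 2 (1,3) count=3: revealed 1 new [(1,3)] -> total=7
Click 3 (4,4) count=0: revealed 16 new [(1,4) (1,5) (2,4) (2,5) (3,2) (3,3) (3,4) (3,5) (4,2) (4,3) (4,4) (4,5) (5,2) (5,3) (5,4) (5,5)] -> total=23
Click 4 (0,0) count=0: revealed 0 new [(none)] -> total=23

Answer: 23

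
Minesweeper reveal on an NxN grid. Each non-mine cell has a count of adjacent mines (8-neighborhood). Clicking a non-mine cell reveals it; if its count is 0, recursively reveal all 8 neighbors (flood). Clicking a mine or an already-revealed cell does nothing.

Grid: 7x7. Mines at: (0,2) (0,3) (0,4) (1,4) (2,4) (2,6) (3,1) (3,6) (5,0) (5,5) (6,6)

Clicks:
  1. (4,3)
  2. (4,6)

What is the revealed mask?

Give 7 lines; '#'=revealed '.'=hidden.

Answer: .......
.......
.......
..###..
.####.#
.####..
.####..

Derivation:
Click 1 (4,3) count=0: revealed 15 new [(3,2) (3,3) (3,4) (4,1) (4,2) (4,3) (4,4) (5,1) (5,2) (5,3) (5,4) (6,1) (6,2) (6,3) (6,4)] -> total=15
Click 2 (4,6) count=2: revealed 1 new [(4,6)] -> total=16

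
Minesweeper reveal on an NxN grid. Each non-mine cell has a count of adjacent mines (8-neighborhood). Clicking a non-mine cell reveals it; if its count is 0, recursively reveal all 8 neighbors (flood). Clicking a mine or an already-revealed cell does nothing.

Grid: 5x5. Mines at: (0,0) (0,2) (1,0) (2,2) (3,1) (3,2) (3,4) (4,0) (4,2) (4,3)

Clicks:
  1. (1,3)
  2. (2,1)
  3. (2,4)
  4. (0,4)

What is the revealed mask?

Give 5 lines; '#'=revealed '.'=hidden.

Answer: ...##
...##
.#.##
.....
.....

Derivation:
Click 1 (1,3) count=2: revealed 1 new [(1,3)] -> total=1
Click 2 (2,1) count=4: revealed 1 new [(2,1)] -> total=2
Click 3 (2,4) count=1: revealed 1 new [(2,4)] -> total=3
Click 4 (0,4) count=0: revealed 4 new [(0,3) (0,4) (1,4) (2,3)] -> total=7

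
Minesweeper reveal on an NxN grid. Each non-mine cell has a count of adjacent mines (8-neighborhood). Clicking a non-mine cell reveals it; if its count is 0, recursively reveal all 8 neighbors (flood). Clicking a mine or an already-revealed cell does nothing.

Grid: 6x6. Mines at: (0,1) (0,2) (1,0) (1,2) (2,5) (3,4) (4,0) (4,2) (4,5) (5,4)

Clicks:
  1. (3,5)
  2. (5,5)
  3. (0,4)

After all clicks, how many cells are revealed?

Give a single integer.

Click 1 (3,5) count=3: revealed 1 new [(3,5)] -> total=1
Click 2 (5,5) count=2: revealed 1 new [(5,5)] -> total=2
Click 3 (0,4) count=0: revealed 6 new [(0,3) (0,4) (0,5) (1,3) (1,4) (1,5)] -> total=8

Answer: 8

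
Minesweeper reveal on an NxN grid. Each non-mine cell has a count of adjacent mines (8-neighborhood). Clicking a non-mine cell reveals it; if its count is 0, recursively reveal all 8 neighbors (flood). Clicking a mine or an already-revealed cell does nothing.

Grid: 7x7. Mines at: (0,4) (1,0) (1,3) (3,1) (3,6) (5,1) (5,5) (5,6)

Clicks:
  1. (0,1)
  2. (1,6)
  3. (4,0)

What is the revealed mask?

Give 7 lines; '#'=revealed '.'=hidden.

Click 1 (0,1) count=1: revealed 1 new [(0,1)] -> total=1
Click 2 (1,6) count=0: revealed 6 new [(0,5) (0,6) (1,5) (1,6) (2,5) (2,6)] -> total=7
Click 3 (4,0) count=2: revealed 1 new [(4,0)] -> total=8

Answer: .#...##
.....##
.....##
.......
#......
.......
.......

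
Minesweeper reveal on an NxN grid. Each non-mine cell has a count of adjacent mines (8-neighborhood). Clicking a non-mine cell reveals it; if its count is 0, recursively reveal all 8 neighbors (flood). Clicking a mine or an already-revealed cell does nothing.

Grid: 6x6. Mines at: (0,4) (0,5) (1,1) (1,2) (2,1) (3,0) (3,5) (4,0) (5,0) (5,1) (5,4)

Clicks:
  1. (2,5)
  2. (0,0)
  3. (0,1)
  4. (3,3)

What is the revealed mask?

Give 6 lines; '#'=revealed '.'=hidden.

Answer: ##....
......
..####
..###.
..###.
......

Derivation:
Click 1 (2,5) count=1: revealed 1 new [(2,5)] -> total=1
Click 2 (0,0) count=1: revealed 1 new [(0,0)] -> total=2
Click 3 (0,1) count=2: revealed 1 new [(0,1)] -> total=3
Click 4 (3,3) count=0: revealed 9 new [(2,2) (2,3) (2,4) (3,2) (3,3) (3,4) (4,2) (4,3) (4,4)] -> total=12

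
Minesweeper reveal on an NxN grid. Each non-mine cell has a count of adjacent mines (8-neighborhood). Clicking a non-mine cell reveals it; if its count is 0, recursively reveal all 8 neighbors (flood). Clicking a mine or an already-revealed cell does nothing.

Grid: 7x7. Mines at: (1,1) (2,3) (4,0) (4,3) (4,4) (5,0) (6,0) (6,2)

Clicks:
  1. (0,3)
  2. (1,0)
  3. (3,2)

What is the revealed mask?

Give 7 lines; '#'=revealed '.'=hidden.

Click 1 (0,3) count=0: revealed 26 new [(0,2) (0,3) (0,4) (0,5) (0,6) (1,2) (1,3) (1,4) (1,5) (1,6) (2,4) (2,5) (2,6) (3,4) (3,5) (3,6) (4,5) (4,6) (5,3) (5,4) (5,5) (5,6) (6,3) (6,4) (6,5) (6,6)] -> total=26
Click 2 (1,0) count=1: revealed 1 new [(1,0)] -> total=27
Click 3 (3,2) count=2: revealed 1 new [(3,2)] -> total=28

Answer: ..#####
#.#####
....###
..#.###
.....##
...####
...####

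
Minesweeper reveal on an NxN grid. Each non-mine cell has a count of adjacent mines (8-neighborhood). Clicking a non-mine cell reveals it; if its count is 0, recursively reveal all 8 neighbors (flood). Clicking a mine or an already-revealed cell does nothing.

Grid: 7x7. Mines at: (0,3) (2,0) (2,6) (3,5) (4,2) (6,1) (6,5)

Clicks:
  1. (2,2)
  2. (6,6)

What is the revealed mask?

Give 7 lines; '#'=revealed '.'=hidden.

Answer: .......
.####..
.####..
.####..
.......
.......
......#

Derivation:
Click 1 (2,2) count=0: revealed 12 new [(1,1) (1,2) (1,3) (1,4) (2,1) (2,2) (2,3) (2,4) (3,1) (3,2) (3,3) (3,4)] -> total=12
Click 2 (6,6) count=1: revealed 1 new [(6,6)] -> total=13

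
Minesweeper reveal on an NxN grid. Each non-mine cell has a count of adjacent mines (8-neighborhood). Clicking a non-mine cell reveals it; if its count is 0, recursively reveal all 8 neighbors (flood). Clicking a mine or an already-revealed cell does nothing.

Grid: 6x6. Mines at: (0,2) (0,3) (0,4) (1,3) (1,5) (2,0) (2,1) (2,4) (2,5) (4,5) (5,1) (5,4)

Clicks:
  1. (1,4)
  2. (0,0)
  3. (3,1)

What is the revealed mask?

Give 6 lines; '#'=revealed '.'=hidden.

Click 1 (1,4) count=6: revealed 1 new [(1,4)] -> total=1
Click 2 (0,0) count=0: revealed 4 new [(0,0) (0,1) (1,0) (1,1)] -> total=5
Click 3 (3,1) count=2: revealed 1 new [(3,1)] -> total=6

Answer: ##....
##..#.
......
.#....
......
......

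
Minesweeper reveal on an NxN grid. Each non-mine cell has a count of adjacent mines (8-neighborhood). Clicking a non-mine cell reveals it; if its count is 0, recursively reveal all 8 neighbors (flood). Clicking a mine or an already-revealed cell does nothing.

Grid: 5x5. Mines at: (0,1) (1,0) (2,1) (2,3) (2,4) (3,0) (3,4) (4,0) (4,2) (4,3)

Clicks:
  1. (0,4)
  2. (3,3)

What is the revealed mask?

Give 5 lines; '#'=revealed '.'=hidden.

Click 1 (0,4) count=0: revealed 6 new [(0,2) (0,3) (0,4) (1,2) (1,3) (1,4)] -> total=6
Click 2 (3,3) count=5: revealed 1 new [(3,3)] -> total=7

Answer: ..###
..###
.....
...#.
.....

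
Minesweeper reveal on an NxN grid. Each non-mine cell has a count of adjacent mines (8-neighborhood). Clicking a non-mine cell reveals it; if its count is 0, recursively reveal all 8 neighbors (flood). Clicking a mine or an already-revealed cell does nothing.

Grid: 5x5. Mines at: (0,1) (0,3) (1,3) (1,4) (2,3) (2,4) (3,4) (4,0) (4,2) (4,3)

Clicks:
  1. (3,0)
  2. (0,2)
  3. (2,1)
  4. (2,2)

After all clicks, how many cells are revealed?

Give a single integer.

Answer: 10

Derivation:
Click 1 (3,0) count=1: revealed 1 new [(3,0)] -> total=1
Click 2 (0,2) count=3: revealed 1 new [(0,2)] -> total=2
Click 3 (2,1) count=0: revealed 8 new [(1,0) (1,1) (1,2) (2,0) (2,1) (2,2) (3,1) (3,2)] -> total=10
Click 4 (2,2) count=2: revealed 0 new [(none)] -> total=10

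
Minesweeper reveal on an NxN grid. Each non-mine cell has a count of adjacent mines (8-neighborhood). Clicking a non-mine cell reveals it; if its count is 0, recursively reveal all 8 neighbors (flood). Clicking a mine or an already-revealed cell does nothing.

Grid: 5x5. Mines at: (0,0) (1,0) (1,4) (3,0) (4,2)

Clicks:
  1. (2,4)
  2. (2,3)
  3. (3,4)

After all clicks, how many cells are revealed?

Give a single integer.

Answer: 6

Derivation:
Click 1 (2,4) count=1: revealed 1 new [(2,4)] -> total=1
Click 2 (2,3) count=1: revealed 1 new [(2,3)] -> total=2
Click 3 (3,4) count=0: revealed 4 new [(3,3) (3,4) (4,3) (4,4)] -> total=6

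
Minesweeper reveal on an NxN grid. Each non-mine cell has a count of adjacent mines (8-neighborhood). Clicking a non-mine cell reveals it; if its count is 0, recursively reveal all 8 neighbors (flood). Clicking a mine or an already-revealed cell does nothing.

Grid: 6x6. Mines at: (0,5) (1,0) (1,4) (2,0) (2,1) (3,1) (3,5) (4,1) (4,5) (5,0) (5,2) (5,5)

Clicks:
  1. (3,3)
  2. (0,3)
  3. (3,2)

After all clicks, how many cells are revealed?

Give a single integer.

Answer: 10

Derivation:
Click 1 (3,3) count=0: revealed 9 new [(2,2) (2,3) (2,4) (3,2) (3,3) (3,4) (4,2) (4,3) (4,4)] -> total=9
Click 2 (0,3) count=1: revealed 1 new [(0,3)] -> total=10
Click 3 (3,2) count=3: revealed 0 new [(none)] -> total=10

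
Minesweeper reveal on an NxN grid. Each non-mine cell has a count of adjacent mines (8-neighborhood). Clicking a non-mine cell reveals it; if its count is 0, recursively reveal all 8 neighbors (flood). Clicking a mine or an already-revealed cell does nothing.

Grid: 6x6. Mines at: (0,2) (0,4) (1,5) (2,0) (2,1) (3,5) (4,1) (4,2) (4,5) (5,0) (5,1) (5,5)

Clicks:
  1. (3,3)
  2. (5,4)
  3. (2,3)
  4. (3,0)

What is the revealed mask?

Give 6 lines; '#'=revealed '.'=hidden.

Click 1 (3,3) count=1: revealed 1 new [(3,3)] -> total=1
Click 2 (5,4) count=2: revealed 1 new [(5,4)] -> total=2
Click 3 (2,3) count=0: revealed 8 new [(1,2) (1,3) (1,4) (2,2) (2,3) (2,4) (3,2) (3,4)] -> total=10
Click 4 (3,0) count=3: revealed 1 new [(3,0)] -> total=11

Answer: ......
..###.
..###.
#.###.
......
....#.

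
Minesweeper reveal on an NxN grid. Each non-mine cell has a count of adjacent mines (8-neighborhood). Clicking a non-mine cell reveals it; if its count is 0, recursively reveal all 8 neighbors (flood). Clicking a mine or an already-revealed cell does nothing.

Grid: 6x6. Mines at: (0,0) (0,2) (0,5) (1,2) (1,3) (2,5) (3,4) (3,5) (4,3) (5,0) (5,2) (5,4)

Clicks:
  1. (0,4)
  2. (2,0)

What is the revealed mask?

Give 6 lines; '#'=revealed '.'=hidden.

Answer: ....#.
##....
###...
###...
###...
......

Derivation:
Click 1 (0,4) count=2: revealed 1 new [(0,4)] -> total=1
Click 2 (2,0) count=0: revealed 11 new [(1,0) (1,1) (2,0) (2,1) (2,2) (3,0) (3,1) (3,2) (4,0) (4,1) (4,2)] -> total=12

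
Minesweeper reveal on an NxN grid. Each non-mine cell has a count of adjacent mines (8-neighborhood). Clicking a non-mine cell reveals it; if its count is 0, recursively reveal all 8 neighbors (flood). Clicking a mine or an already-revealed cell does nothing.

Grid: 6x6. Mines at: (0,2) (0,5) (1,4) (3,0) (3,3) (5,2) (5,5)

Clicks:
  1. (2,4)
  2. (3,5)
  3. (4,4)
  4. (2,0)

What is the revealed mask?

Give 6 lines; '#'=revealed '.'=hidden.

Click 1 (2,4) count=2: revealed 1 new [(2,4)] -> total=1
Click 2 (3,5) count=0: revealed 5 new [(2,5) (3,4) (3,5) (4,4) (4,5)] -> total=6
Click 3 (4,4) count=2: revealed 0 new [(none)] -> total=6
Click 4 (2,0) count=1: revealed 1 new [(2,0)] -> total=7

Answer: ......
......
#...##
....##
....##
......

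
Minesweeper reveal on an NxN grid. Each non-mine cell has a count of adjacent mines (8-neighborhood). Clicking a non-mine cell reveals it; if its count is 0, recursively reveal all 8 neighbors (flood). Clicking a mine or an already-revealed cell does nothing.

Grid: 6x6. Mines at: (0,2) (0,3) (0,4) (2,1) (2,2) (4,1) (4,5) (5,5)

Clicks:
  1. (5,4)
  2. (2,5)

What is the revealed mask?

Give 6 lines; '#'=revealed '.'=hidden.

Click 1 (5,4) count=2: revealed 1 new [(5,4)] -> total=1
Click 2 (2,5) count=0: revealed 9 new [(1,3) (1,4) (1,5) (2,3) (2,4) (2,5) (3,3) (3,4) (3,5)] -> total=10

Answer: ......
...###
...###
...###
......
....#.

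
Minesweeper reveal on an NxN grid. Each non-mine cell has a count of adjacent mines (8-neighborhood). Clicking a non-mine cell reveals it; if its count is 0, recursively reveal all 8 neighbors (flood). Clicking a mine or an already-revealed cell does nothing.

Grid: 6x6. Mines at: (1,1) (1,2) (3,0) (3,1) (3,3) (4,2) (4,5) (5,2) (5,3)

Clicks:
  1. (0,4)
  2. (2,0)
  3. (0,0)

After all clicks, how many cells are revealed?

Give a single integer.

Click 1 (0,4) count=0: revealed 11 new [(0,3) (0,4) (0,5) (1,3) (1,4) (1,5) (2,3) (2,4) (2,5) (3,4) (3,5)] -> total=11
Click 2 (2,0) count=3: revealed 1 new [(2,0)] -> total=12
Click 3 (0,0) count=1: revealed 1 new [(0,0)] -> total=13

Answer: 13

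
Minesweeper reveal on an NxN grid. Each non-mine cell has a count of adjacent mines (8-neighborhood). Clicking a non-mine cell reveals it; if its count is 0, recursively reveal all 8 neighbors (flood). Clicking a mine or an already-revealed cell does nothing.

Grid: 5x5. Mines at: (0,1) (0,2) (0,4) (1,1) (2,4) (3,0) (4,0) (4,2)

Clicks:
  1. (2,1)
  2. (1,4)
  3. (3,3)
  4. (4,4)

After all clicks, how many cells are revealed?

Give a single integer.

Click 1 (2,1) count=2: revealed 1 new [(2,1)] -> total=1
Click 2 (1,4) count=2: revealed 1 new [(1,4)] -> total=2
Click 3 (3,3) count=2: revealed 1 new [(3,3)] -> total=3
Click 4 (4,4) count=0: revealed 3 new [(3,4) (4,3) (4,4)] -> total=6

Answer: 6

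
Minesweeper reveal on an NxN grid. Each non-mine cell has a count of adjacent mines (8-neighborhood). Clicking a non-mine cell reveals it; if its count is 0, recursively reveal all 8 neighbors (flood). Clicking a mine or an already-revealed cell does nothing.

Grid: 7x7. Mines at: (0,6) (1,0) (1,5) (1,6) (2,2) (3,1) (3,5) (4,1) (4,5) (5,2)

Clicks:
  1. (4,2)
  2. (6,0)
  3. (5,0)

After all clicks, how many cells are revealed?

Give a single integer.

Answer: 5

Derivation:
Click 1 (4,2) count=3: revealed 1 new [(4,2)] -> total=1
Click 2 (6,0) count=0: revealed 4 new [(5,0) (5,1) (6,0) (6,1)] -> total=5
Click 3 (5,0) count=1: revealed 0 new [(none)] -> total=5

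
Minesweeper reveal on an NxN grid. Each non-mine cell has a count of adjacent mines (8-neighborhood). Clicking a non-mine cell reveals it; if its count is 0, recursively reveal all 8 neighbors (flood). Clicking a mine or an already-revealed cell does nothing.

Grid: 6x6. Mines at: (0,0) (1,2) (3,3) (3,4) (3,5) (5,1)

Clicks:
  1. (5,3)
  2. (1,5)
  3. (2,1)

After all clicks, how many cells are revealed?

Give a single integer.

Click 1 (5,3) count=0: revealed 8 new [(4,2) (4,3) (4,4) (4,5) (5,2) (5,3) (5,4) (5,5)] -> total=8
Click 2 (1,5) count=0: revealed 9 new [(0,3) (0,4) (0,5) (1,3) (1,4) (1,5) (2,3) (2,4) (2,5)] -> total=17
Click 3 (2,1) count=1: revealed 1 new [(2,1)] -> total=18

Answer: 18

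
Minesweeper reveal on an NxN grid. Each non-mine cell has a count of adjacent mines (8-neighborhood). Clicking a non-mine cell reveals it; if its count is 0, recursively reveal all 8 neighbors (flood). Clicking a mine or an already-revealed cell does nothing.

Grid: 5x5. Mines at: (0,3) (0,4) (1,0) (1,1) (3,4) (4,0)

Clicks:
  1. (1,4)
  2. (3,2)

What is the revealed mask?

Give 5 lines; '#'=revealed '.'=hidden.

Click 1 (1,4) count=2: revealed 1 new [(1,4)] -> total=1
Click 2 (3,2) count=0: revealed 9 new [(2,1) (2,2) (2,3) (3,1) (3,2) (3,3) (4,1) (4,2) (4,3)] -> total=10

Answer: .....
....#
.###.
.###.
.###.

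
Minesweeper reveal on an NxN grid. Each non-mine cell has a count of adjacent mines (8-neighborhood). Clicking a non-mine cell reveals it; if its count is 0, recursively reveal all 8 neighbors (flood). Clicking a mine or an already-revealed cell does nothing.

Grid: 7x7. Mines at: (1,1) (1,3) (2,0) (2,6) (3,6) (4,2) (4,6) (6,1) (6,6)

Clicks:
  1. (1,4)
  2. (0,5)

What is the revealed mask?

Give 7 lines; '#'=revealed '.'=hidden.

Answer: ....###
....###
.......
.......
.......
.......
.......

Derivation:
Click 1 (1,4) count=1: revealed 1 new [(1,4)] -> total=1
Click 2 (0,5) count=0: revealed 5 new [(0,4) (0,5) (0,6) (1,5) (1,6)] -> total=6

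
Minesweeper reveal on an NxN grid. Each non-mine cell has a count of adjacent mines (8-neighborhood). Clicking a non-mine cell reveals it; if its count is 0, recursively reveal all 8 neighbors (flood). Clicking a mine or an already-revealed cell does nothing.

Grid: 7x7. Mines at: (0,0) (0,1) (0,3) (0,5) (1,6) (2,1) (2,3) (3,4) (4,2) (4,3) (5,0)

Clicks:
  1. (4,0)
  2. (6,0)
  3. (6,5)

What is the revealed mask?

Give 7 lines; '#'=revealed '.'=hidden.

Click 1 (4,0) count=1: revealed 1 new [(4,0)] -> total=1
Click 2 (6,0) count=1: revealed 1 new [(6,0)] -> total=2
Click 3 (6,5) count=0: revealed 19 new [(2,5) (2,6) (3,5) (3,6) (4,4) (4,5) (4,6) (5,1) (5,2) (5,3) (5,4) (5,5) (5,6) (6,1) (6,2) (6,3) (6,4) (6,5) (6,6)] -> total=21

Answer: .......
.......
.....##
.....##
#...###
.######
#######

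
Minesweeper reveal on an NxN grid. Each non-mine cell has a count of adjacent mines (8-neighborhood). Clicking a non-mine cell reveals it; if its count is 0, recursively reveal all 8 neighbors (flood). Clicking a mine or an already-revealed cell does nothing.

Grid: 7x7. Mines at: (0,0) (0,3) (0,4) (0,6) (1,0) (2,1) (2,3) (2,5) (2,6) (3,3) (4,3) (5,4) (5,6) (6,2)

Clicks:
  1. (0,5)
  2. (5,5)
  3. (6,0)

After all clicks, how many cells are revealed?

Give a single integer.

Click 1 (0,5) count=2: revealed 1 new [(0,5)] -> total=1
Click 2 (5,5) count=2: revealed 1 new [(5,5)] -> total=2
Click 3 (6,0) count=0: revealed 11 new [(3,0) (3,1) (3,2) (4,0) (4,1) (4,2) (5,0) (5,1) (5,2) (6,0) (6,1)] -> total=13

Answer: 13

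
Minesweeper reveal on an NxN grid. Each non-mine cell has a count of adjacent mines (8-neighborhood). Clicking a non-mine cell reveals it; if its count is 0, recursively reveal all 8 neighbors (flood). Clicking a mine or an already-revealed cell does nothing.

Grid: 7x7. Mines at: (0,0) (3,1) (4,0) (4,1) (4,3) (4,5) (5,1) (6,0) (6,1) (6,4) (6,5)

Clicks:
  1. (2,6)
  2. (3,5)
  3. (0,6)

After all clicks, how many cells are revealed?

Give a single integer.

Answer: 23

Derivation:
Click 1 (2,6) count=0: revealed 23 new [(0,1) (0,2) (0,3) (0,4) (0,5) (0,6) (1,1) (1,2) (1,3) (1,4) (1,5) (1,6) (2,1) (2,2) (2,3) (2,4) (2,5) (2,6) (3,2) (3,3) (3,4) (3,5) (3,6)] -> total=23
Click 2 (3,5) count=1: revealed 0 new [(none)] -> total=23
Click 3 (0,6) count=0: revealed 0 new [(none)] -> total=23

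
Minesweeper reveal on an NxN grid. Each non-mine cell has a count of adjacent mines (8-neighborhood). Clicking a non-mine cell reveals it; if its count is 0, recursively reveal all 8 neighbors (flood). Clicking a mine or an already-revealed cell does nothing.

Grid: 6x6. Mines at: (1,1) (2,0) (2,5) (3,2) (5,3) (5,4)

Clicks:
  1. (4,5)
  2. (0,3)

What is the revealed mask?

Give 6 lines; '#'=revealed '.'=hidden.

Answer: ..####
..####
..###.
......
.....#
......

Derivation:
Click 1 (4,5) count=1: revealed 1 new [(4,5)] -> total=1
Click 2 (0,3) count=0: revealed 11 new [(0,2) (0,3) (0,4) (0,5) (1,2) (1,3) (1,4) (1,5) (2,2) (2,3) (2,4)] -> total=12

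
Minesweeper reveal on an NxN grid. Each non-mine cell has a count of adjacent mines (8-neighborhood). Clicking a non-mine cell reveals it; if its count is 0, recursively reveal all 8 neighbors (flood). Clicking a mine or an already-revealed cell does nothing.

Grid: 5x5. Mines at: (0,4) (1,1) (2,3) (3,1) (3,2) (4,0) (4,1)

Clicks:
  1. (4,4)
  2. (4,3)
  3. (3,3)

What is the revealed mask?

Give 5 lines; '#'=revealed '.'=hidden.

Answer: .....
.....
.....
...##
...##

Derivation:
Click 1 (4,4) count=0: revealed 4 new [(3,3) (3,4) (4,3) (4,4)] -> total=4
Click 2 (4,3) count=1: revealed 0 new [(none)] -> total=4
Click 3 (3,3) count=2: revealed 0 new [(none)] -> total=4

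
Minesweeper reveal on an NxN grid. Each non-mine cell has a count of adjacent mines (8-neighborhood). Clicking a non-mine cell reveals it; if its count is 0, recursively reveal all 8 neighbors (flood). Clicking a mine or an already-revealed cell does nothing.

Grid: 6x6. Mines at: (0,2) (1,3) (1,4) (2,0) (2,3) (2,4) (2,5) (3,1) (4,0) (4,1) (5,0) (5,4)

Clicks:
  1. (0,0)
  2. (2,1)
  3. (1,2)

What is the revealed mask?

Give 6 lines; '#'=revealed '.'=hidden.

Click 1 (0,0) count=0: revealed 4 new [(0,0) (0,1) (1,0) (1,1)] -> total=4
Click 2 (2,1) count=2: revealed 1 new [(2,1)] -> total=5
Click 3 (1,2) count=3: revealed 1 new [(1,2)] -> total=6

Answer: ##....
###...
.#....
......
......
......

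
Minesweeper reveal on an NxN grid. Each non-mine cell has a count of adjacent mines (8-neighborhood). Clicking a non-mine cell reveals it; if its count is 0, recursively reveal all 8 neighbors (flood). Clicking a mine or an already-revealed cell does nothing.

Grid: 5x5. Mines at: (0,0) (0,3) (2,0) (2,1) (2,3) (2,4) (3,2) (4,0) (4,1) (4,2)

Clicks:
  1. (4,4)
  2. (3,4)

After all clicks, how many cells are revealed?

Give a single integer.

Answer: 4

Derivation:
Click 1 (4,4) count=0: revealed 4 new [(3,3) (3,4) (4,3) (4,4)] -> total=4
Click 2 (3,4) count=2: revealed 0 new [(none)] -> total=4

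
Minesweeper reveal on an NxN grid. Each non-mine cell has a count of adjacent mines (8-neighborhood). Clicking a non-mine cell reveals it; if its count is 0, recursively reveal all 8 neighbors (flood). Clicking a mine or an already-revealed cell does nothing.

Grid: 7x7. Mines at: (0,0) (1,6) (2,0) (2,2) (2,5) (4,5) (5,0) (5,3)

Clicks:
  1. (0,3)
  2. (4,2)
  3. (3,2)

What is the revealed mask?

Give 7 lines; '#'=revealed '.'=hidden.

Click 1 (0,3) count=0: revealed 10 new [(0,1) (0,2) (0,3) (0,4) (0,5) (1,1) (1,2) (1,3) (1,4) (1,5)] -> total=10
Click 2 (4,2) count=1: revealed 1 new [(4,2)] -> total=11
Click 3 (3,2) count=1: revealed 1 new [(3,2)] -> total=12

Answer: .#####.
.#####.
.......
..#....
..#....
.......
.......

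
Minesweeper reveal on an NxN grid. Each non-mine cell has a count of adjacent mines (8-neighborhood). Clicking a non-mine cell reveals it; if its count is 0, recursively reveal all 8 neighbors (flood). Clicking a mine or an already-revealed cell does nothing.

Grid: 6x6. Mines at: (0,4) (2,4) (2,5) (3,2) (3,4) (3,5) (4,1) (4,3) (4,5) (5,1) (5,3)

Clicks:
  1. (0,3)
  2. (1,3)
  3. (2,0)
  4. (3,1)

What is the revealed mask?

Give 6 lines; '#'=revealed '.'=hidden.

Answer: ####..
####..
####..
##....
......
......

Derivation:
Click 1 (0,3) count=1: revealed 1 new [(0,3)] -> total=1
Click 2 (1,3) count=2: revealed 1 new [(1,3)] -> total=2
Click 3 (2,0) count=0: revealed 12 new [(0,0) (0,1) (0,2) (1,0) (1,1) (1,2) (2,0) (2,1) (2,2) (2,3) (3,0) (3,1)] -> total=14
Click 4 (3,1) count=2: revealed 0 new [(none)] -> total=14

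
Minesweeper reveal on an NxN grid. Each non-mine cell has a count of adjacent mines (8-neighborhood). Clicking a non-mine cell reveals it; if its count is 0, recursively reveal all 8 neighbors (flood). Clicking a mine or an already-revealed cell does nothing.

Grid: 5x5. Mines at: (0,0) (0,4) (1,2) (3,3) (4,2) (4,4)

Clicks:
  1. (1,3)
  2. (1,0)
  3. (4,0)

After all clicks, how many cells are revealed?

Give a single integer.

Click 1 (1,3) count=2: revealed 1 new [(1,3)] -> total=1
Click 2 (1,0) count=1: revealed 1 new [(1,0)] -> total=2
Click 3 (4,0) count=0: revealed 7 new [(1,1) (2,0) (2,1) (3,0) (3,1) (4,0) (4,1)] -> total=9

Answer: 9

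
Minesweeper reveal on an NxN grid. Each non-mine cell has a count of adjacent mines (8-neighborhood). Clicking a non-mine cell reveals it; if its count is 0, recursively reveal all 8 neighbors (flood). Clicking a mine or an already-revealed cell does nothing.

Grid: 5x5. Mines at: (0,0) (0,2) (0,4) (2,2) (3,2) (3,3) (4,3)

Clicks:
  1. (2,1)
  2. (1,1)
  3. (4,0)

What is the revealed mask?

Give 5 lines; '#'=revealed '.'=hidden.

Click 1 (2,1) count=2: revealed 1 new [(2,1)] -> total=1
Click 2 (1,1) count=3: revealed 1 new [(1,1)] -> total=2
Click 3 (4,0) count=0: revealed 6 new [(1,0) (2,0) (3,0) (3,1) (4,0) (4,1)] -> total=8

Answer: .....
##...
##...
##...
##...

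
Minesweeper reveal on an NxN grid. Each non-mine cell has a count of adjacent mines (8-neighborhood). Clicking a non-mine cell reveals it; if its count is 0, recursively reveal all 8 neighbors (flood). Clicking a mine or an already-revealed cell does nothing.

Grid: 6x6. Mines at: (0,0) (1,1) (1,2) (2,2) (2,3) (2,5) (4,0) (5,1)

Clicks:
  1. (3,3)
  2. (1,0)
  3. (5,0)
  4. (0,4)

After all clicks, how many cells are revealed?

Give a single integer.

Click 1 (3,3) count=2: revealed 1 new [(3,3)] -> total=1
Click 2 (1,0) count=2: revealed 1 new [(1,0)] -> total=2
Click 3 (5,0) count=2: revealed 1 new [(5,0)] -> total=3
Click 4 (0,4) count=0: revealed 6 new [(0,3) (0,4) (0,5) (1,3) (1,4) (1,5)] -> total=9

Answer: 9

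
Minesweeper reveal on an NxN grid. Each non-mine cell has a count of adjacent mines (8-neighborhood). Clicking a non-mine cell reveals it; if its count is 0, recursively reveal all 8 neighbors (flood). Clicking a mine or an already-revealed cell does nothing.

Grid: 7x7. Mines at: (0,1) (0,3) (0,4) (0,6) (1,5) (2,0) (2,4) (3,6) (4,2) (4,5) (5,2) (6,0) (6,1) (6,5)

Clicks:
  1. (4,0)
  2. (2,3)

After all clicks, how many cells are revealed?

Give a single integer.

Answer: 7

Derivation:
Click 1 (4,0) count=0: revealed 6 new [(3,0) (3,1) (4,0) (4,1) (5,0) (5,1)] -> total=6
Click 2 (2,3) count=1: revealed 1 new [(2,3)] -> total=7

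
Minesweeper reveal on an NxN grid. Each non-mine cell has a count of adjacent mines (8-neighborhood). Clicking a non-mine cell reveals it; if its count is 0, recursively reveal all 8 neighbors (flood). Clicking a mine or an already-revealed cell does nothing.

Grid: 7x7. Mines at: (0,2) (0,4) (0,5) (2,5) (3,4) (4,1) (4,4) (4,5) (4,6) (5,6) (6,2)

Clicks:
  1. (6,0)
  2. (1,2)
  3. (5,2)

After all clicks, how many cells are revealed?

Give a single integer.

Answer: 6

Derivation:
Click 1 (6,0) count=0: revealed 4 new [(5,0) (5,1) (6,0) (6,1)] -> total=4
Click 2 (1,2) count=1: revealed 1 new [(1,2)] -> total=5
Click 3 (5,2) count=2: revealed 1 new [(5,2)] -> total=6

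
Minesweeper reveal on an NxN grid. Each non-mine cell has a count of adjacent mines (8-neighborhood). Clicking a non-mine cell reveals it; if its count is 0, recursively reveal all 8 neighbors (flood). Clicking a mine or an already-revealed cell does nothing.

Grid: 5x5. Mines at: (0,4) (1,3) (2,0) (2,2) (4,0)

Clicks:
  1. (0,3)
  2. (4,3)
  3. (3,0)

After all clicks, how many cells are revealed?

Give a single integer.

Answer: 12

Derivation:
Click 1 (0,3) count=2: revealed 1 new [(0,3)] -> total=1
Click 2 (4,3) count=0: revealed 10 new [(2,3) (2,4) (3,1) (3,2) (3,3) (3,4) (4,1) (4,2) (4,3) (4,4)] -> total=11
Click 3 (3,0) count=2: revealed 1 new [(3,0)] -> total=12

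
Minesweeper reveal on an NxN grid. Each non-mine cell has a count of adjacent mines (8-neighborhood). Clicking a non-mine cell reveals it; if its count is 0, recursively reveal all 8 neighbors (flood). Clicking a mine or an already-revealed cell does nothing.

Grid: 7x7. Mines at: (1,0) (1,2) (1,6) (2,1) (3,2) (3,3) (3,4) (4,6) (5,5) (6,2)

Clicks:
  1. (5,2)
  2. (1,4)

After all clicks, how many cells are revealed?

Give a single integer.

Click 1 (5,2) count=1: revealed 1 new [(5,2)] -> total=1
Click 2 (1,4) count=0: revealed 9 new [(0,3) (0,4) (0,5) (1,3) (1,4) (1,5) (2,3) (2,4) (2,5)] -> total=10

Answer: 10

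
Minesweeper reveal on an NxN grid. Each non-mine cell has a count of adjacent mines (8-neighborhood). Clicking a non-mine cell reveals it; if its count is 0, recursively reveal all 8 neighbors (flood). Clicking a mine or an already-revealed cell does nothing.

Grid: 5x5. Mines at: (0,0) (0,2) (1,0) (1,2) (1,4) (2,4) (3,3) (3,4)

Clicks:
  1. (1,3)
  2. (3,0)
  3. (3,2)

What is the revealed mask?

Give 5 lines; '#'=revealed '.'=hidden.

Click 1 (1,3) count=4: revealed 1 new [(1,3)] -> total=1
Click 2 (3,0) count=0: revealed 9 new [(2,0) (2,1) (2,2) (3,0) (3,1) (3,2) (4,0) (4,1) (4,2)] -> total=10
Click 3 (3,2) count=1: revealed 0 new [(none)] -> total=10

Answer: .....
...#.
###..
###..
###..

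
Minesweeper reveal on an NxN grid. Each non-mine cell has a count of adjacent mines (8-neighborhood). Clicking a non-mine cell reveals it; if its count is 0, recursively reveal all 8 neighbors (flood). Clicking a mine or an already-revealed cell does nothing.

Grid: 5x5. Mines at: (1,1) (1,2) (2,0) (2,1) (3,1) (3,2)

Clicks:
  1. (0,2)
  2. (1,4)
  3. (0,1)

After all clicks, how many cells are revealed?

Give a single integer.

Click 1 (0,2) count=2: revealed 1 new [(0,2)] -> total=1
Click 2 (1,4) count=0: revealed 10 new [(0,3) (0,4) (1,3) (1,4) (2,3) (2,4) (3,3) (3,4) (4,3) (4,4)] -> total=11
Click 3 (0,1) count=2: revealed 1 new [(0,1)] -> total=12

Answer: 12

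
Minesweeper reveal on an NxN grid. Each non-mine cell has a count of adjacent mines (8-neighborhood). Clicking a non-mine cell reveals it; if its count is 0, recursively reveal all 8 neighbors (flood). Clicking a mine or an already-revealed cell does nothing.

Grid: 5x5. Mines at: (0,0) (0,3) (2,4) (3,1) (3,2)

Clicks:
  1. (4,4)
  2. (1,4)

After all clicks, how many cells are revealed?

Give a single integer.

Click 1 (4,4) count=0: revealed 4 new [(3,3) (3,4) (4,3) (4,4)] -> total=4
Click 2 (1,4) count=2: revealed 1 new [(1,4)] -> total=5

Answer: 5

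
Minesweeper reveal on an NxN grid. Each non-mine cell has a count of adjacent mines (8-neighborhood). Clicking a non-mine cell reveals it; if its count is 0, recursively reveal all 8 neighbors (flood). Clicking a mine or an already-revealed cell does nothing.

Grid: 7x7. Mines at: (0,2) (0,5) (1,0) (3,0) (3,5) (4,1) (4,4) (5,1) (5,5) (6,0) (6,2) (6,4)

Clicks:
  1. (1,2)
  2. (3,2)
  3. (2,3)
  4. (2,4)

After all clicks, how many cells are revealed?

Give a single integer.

Click 1 (1,2) count=1: revealed 1 new [(1,2)] -> total=1
Click 2 (3,2) count=1: revealed 1 new [(3,2)] -> total=2
Click 3 (2,3) count=0: revealed 10 new [(1,1) (1,3) (1,4) (2,1) (2,2) (2,3) (2,4) (3,1) (3,3) (3,4)] -> total=12
Click 4 (2,4) count=1: revealed 0 new [(none)] -> total=12

Answer: 12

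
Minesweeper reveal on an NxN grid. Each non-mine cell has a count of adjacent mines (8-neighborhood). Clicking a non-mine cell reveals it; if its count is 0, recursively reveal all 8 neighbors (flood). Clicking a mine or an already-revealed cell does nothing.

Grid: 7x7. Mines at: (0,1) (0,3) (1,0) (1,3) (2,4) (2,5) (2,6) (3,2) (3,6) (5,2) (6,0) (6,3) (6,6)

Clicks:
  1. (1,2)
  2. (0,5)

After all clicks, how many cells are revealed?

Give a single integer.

Answer: 7

Derivation:
Click 1 (1,2) count=3: revealed 1 new [(1,2)] -> total=1
Click 2 (0,5) count=0: revealed 6 new [(0,4) (0,5) (0,6) (1,4) (1,5) (1,6)] -> total=7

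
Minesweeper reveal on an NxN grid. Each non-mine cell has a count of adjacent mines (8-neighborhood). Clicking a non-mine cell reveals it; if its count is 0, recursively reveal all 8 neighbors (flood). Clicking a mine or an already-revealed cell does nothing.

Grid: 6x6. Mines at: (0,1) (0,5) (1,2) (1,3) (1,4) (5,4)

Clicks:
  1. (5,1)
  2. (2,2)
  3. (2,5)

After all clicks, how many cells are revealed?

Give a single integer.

Click 1 (5,1) count=0: revealed 24 new [(1,0) (1,1) (2,0) (2,1) (2,2) (2,3) (2,4) (2,5) (3,0) (3,1) (3,2) (3,3) (3,4) (3,5) (4,0) (4,1) (4,2) (4,3) (4,4) (4,5) (5,0) (5,1) (5,2) (5,3)] -> total=24
Click 2 (2,2) count=2: revealed 0 new [(none)] -> total=24
Click 3 (2,5) count=1: revealed 0 new [(none)] -> total=24

Answer: 24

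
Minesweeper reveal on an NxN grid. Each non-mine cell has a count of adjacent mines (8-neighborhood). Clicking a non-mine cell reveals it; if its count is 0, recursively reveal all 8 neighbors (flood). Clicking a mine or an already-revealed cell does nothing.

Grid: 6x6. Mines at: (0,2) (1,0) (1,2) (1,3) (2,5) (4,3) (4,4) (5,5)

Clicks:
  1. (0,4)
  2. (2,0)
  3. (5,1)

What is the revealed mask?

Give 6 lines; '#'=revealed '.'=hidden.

Answer: ....#.
......
###...
###...
###...
###...

Derivation:
Click 1 (0,4) count=1: revealed 1 new [(0,4)] -> total=1
Click 2 (2,0) count=1: revealed 1 new [(2,0)] -> total=2
Click 3 (5,1) count=0: revealed 11 new [(2,1) (2,2) (3,0) (3,1) (3,2) (4,0) (4,1) (4,2) (5,0) (5,1) (5,2)] -> total=13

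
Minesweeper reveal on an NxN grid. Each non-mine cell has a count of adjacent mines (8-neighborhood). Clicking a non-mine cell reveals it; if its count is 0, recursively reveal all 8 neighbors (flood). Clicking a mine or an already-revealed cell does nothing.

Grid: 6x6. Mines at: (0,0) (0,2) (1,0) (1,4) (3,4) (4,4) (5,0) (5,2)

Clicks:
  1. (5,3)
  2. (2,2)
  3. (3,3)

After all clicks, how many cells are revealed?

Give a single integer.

Answer: 16

Derivation:
Click 1 (5,3) count=2: revealed 1 new [(5,3)] -> total=1
Click 2 (2,2) count=0: revealed 15 new [(1,1) (1,2) (1,3) (2,0) (2,1) (2,2) (2,3) (3,0) (3,1) (3,2) (3,3) (4,0) (4,1) (4,2) (4,3)] -> total=16
Click 3 (3,3) count=2: revealed 0 new [(none)] -> total=16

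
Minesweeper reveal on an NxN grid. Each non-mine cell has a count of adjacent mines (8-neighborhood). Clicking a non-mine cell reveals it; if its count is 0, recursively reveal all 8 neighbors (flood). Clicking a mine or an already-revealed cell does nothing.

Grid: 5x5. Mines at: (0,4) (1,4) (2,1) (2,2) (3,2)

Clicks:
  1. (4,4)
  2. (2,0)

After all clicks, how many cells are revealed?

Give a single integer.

Click 1 (4,4) count=0: revealed 6 new [(2,3) (2,4) (3,3) (3,4) (4,3) (4,4)] -> total=6
Click 2 (2,0) count=1: revealed 1 new [(2,0)] -> total=7

Answer: 7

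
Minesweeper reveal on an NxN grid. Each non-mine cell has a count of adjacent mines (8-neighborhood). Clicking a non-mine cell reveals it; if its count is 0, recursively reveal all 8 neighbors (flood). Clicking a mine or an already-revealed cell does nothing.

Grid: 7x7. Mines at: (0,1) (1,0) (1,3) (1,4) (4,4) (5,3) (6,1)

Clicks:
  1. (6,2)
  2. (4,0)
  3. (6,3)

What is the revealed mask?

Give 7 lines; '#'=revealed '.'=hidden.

Click 1 (6,2) count=2: revealed 1 new [(6,2)] -> total=1
Click 2 (4,0) count=0: revealed 15 new [(2,0) (2,1) (2,2) (2,3) (3,0) (3,1) (3,2) (3,3) (4,0) (4,1) (4,2) (4,3) (5,0) (5,1) (5,2)] -> total=16
Click 3 (6,3) count=1: revealed 1 new [(6,3)] -> total=17

Answer: .......
.......
####...
####...
####...
###....
..##...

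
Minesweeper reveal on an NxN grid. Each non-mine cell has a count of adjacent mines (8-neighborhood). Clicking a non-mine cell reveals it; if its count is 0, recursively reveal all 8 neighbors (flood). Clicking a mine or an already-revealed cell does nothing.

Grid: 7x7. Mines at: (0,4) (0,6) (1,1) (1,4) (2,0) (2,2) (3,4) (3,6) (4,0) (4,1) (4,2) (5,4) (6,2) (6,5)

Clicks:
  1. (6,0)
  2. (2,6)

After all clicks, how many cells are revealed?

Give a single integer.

Answer: 5

Derivation:
Click 1 (6,0) count=0: revealed 4 new [(5,0) (5,1) (6,0) (6,1)] -> total=4
Click 2 (2,6) count=1: revealed 1 new [(2,6)] -> total=5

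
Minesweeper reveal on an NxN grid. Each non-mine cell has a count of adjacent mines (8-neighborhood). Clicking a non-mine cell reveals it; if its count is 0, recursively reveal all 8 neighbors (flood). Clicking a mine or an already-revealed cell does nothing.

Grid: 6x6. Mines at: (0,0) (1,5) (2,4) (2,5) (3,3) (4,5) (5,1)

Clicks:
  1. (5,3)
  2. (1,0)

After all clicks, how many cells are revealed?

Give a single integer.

Answer: 7

Derivation:
Click 1 (5,3) count=0: revealed 6 new [(4,2) (4,3) (4,4) (5,2) (5,3) (5,4)] -> total=6
Click 2 (1,0) count=1: revealed 1 new [(1,0)] -> total=7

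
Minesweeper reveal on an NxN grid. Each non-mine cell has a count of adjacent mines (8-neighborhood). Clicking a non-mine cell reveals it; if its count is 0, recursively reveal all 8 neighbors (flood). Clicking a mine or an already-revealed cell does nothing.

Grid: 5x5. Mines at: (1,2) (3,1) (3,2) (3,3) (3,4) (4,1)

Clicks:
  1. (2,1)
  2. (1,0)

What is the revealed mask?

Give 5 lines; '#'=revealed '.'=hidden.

Answer: ##...
##...
##...
.....
.....

Derivation:
Click 1 (2,1) count=3: revealed 1 new [(2,1)] -> total=1
Click 2 (1,0) count=0: revealed 5 new [(0,0) (0,1) (1,0) (1,1) (2,0)] -> total=6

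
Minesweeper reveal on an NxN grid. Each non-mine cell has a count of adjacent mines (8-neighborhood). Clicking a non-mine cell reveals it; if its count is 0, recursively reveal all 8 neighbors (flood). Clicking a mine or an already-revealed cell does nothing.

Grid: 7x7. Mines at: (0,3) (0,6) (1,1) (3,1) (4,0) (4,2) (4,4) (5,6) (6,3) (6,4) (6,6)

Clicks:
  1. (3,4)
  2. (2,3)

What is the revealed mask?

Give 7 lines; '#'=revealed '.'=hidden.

Answer: .......
..#####
..#####
..#####
.....##
.......
.......

Derivation:
Click 1 (3,4) count=1: revealed 1 new [(3,4)] -> total=1
Click 2 (2,3) count=0: revealed 16 new [(1,2) (1,3) (1,4) (1,5) (1,6) (2,2) (2,3) (2,4) (2,5) (2,6) (3,2) (3,3) (3,5) (3,6) (4,5) (4,6)] -> total=17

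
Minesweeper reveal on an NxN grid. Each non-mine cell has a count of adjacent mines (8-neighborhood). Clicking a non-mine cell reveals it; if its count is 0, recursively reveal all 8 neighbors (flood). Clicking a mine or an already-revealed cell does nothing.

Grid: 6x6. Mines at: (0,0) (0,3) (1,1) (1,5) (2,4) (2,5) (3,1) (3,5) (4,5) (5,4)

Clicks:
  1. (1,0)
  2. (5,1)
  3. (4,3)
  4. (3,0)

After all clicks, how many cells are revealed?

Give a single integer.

Click 1 (1,0) count=2: revealed 1 new [(1,0)] -> total=1
Click 2 (5,1) count=0: revealed 8 new [(4,0) (4,1) (4,2) (4,3) (5,0) (5,1) (5,2) (5,3)] -> total=9
Click 3 (4,3) count=1: revealed 0 new [(none)] -> total=9
Click 4 (3,0) count=1: revealed 1 new [(3,0)] -> total=10

Answer: 10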